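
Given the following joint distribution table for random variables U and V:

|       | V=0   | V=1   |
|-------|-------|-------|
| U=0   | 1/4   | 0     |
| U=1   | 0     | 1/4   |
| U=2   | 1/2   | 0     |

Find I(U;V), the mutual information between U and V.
Marginal P(U) (row sums):
  P(U=0) = 1/4 + 0 = 1/4
  P(U=1) = 0 + 1/4 = 1/4
  P(U=2) = 1/2 + 0 = 1/2
Marginal P(V) (column sums):
  P(V=0) = 1/4 + 0 + 1/2 = 3/4
  P(V=1) = 0 + 1/4 + 0 = 1/4

H(U) = -[(1/4)·log₂(1/4) + (1/4)·log₂(1/4) + (1/2)·log₂(1/2)]
  = 0.5000 + 0.5000 + 0.5000
  = 1.5000 bits
H(V) = -[(3/4)·log₂(3/4) + (1/4)·log₂(1/4)]
  = 0.3113 + 0.5000
  = 0.8113 bits
H(U,V) = -[(1/4)·log₂(1/4) + (1/4)·log₂(1/4) + (1/2)·log₂(1/2)]
  = 0.5000 + 0.5000 + 0.5000
  = 1.5000 bits

I(U;V) = H(U) + H(V) - H(U,V)
  = 1.5000 + 0.8113 - 1.5000
  = 0.8113 bits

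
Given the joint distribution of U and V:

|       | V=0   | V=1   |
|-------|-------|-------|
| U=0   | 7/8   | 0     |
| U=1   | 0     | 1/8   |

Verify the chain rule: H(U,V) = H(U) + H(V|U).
Left side:
H(U,V) = -[(7/8)·log₂(7/8) + (1/8)·log₂(1/8)]
  = 0.1686 + 0.3750
  = 0.5436 bits

Right side:
Marginal P(U) (row sums):
  P(U=0) = 7/8 + 0 = 7/8
  P(U=1) = 0 + 1/8 = 1/8
H(U) = -[(7/8)·log₂(7/8) + (1/8)·log₂(1/8)]
  = 0.1686 + 0.3750
  = 0.5436 bits
H(V|U) = -Σ P(U,V)·log₂ P(V|U), where P(V|U) = P(U,V) / P(U)
  (cells with P(U,V) = 0 contribute 0)
  (U=0,V=0): P(V|U) = (7/8)/(7/8) = 1;  -(7/8)·log₂(1) = 0.0000
  (U=1,V=1): P(V|U) = (1/8)/(1/8) = 1;  -(1/8)·log₂(1) = 0.0000
H(V|U) = 0.0000 + 0.0000
  = 0.0000 bits
H(U) + H(V|U) = 0.5436 + 0.0000 = 0.5436 bits

Both sides equal 0.5436 bits, so the chain rule holds ✓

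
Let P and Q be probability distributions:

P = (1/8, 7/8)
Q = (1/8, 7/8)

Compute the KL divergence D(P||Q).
D(P||Q) = Σ P(i) log₂(P(i)/Q(i))
  i=0: (1/8) × log₂((1/8)/(1/8)) = (1/8) × log₂(1) = 0.0000
  i=1: (7/8) × log₂((7/8)/(7/8)) = (7/8) × log₂(1) = 0.0000
D(P||Q) = 0.0000 + 0.0000
  = 0.0000 bits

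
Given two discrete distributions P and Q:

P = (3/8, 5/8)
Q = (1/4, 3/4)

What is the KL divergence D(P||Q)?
D(P||Q) = Σ P(i) log₂(P(i)/Q(i))
  i=0: (3/8) × log₂((3/8)/(1/4)) = (3/8) × log₂(3/2) = 0.2194
  i=1: (5/8) × log₂((5/8)/(3/4)) = (5/8) × log₂(5/6) = -0.1644
D(P||Q) = 0.2194 - 0.1644
  = 0.0550 bits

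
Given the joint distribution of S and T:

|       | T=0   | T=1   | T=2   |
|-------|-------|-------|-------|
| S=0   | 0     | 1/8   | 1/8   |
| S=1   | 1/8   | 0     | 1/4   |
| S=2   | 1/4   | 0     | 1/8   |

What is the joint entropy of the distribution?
H(S,T) = -Σ P(S,T) log₂ P(S,T), summed over the non-zero cells:
H(S,T) = -[(1/8)·log₂(1/8) + (1/8)·log₂(1/8) + (1/8)·log₂(1/8) + (1/4)·log₂(1/4) + (1/4)·log₂(1/4) + (1/8)·log₂(1/8)]
  = 0.3750 + 0.3750 + 0.3750 + 0.5000 + 0.5000 + 0.3750
  = 2.5000 bits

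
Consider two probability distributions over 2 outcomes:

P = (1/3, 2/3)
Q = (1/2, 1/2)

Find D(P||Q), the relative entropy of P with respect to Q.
D(P||Q) = Σ P(i) log₂(P(i)/Q(i))
  i=0: (1/3) × log₂((1/3)/(1/2)) = (1/3) × log₂(2/3) = -0.1950
  i=1: (2/3) × log₂((2/3)/(1/2)) = (2/3) × log₂(4/3) = 0.2767
D(P||Q) = -0.1950 + 0.2767
  = 0.0817 bits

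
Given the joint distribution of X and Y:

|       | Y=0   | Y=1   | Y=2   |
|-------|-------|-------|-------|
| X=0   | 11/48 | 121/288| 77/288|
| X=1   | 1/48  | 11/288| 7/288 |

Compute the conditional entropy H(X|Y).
Marginal P(Y) (column sums):
  P(Y=0) = 11/48 + 1/48 = 1/4
  P(Y=1) = 121/288 + 11/288 = 11/24
  P(Y=2) = 77/288 + 7/288 = 7/24

H(X|Y) = -Σ P(X,Y)·log₂ P(X|Y), where P(X|Y) = P(X,Y) / P(Y)
  (X=0,Y=0): P(X|Y) = (11/48)/(1/4) = 11/12;  -(11/48)·log₂(11/12) = 0.0288
  (X=0,Y=1): P(X|Y) = (121/288)/(11/24) = 11/12;  -(121/288)·log₂(11/12) = 0.0527
  (X=0,Y=2): P(X|Y) = (77/288)/(7/24) = 11/12;  -(77/288)·log₂(11/12) = 0.0336
  (X=1,Y=0): P(X|Y) = (1/48)/(1/4) = 1/12;  -(1/48)·log₂(1/12) = 0.0747
  (X=1,Y=1): P(X|Y) = (11/288)/(11/24) = 1/12;  -(11/288)·log₂(1/12) = 0.1369
  (X=1,Y=2): P(X|Y) = (7/288)/(7/24) = 1/12;  -(7/288)·log₂(1/12) = 0.0871
H(X|Y) = 0.0288 + 0.0527 + 0.0336 + 0.0747 + 0.1369 + 0.0871
  = 0.4138 bits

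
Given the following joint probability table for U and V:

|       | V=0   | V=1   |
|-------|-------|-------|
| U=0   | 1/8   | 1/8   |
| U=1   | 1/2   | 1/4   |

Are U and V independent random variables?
Marginal P(U) (row sums):
  P(U=0) = 1/8 + 1/8 = 1/4
  P(U=1) = 1/2 + 1/4 = 3/4
Marginal P(V) (column sums):
  P(V=0) = 1/8 + 1/2 = 5/8
  P(V=1) = 1/8 + 1/4 = 3/8

U and V are independent iff P(U=i,V=j) = P(U=i)·P(V=j) for every cell.
  P(U=0)·P(V=0) = 1/4 × 5/8 = 5/32, but P(U=0,V=0) = 1/8 ✗

No, U and V are not independent. Quantitatively, I(U;V) > 0:

H(U) = -[(1/4)·log₂(1/4) + (3/4)·log₂(3/4)]
  = 0.5000 + 0.3113
  = 0.8113 bits
H(V) = -[(5/8)·log₂(5/8) + (3/8)·log₂(3/8)]
  = 0.4238 + 0.5306
  = 0.9544 bits
H(U,V) = -[(1/8)·log₂(1/8) + (1/8)·log₂(1/8) + (1/2)·log₂(1/2) + (1/4)·log₂(1/4)]
  = 0.3750 + 0.3750 + 0.5000 + 0.5000
  = 1.7500 bits
I(U;V) = H(U) + H(V) - H(U,V) = 0.8113 + 0.9544 - 1.7500 = 0.0157 bits > 0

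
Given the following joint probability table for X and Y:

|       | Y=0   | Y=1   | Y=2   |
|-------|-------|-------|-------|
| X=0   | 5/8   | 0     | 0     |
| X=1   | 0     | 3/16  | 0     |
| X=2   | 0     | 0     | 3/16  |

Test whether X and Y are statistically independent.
Marginal P(X) (row sums):
  P(X=0) = 5/8 + 0 + 0 = 5/8
  P(X=1) = 0 + 3/16 + 0 = 3/16
  P(X=2) = 0 + 0 + 3/16 = 3/16
Marginal P(Y) (column sums):
  P(Y=0) = 5/8 + 0 + 0 = 5/8
  P(Y=1) = 0 + 3/16 + 0 = 3/16
  P(Y=2) = 0 + 0 + 3/16 = 3/16

X and Y are independent iff P(X=i,Y=j) = P(X=i)·P(Y=j) for every cell.
  P(X=0)·P(Y=0) = 5/8 × 5/8 = 25/64, but P(X=0,Y=0) = 5/8 ✗

No, X and Y are not independent. Quantitatively, I(X;Y) > 0:

H(X) = -[(5/8)·log₂(5/8) + (3/16)·log₂(3/16) + (3/16)·log₂(3/16)]
  = 0.4238 + 0.4528 + 0.4528
  = 1.3294 bits
H(Y) = -[(5/8)·log₂(5/8) + (3/16)·log₂(3/16) + (3/16)·log₂(3/16)]
  = 0.4238 + 0.4528 + 0.4528
  = 1.3294 bits
H(X,Y) = -[(5/8)·log₂(5/8) + (3/16)·log₂(3/16) + (3/16)·log₂(3/16)]
  = 0.4238 + 0.4528 + 0.4528
  = 1.3294 bits
I(X;Y) = H(X) + H(Y) - H(X,Y) = 1.3294 + 1.3294 - 1.3294 = 1.3294 bits > 0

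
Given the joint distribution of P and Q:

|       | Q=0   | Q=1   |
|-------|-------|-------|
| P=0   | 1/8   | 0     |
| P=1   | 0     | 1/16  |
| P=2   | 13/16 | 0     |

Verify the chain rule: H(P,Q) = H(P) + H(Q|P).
Left side:
H(P,Q) = -[(1/8)·log₂(1/8) + (1/16)·log₂(1/16) + (13/16)·log₂(13/16)]
  = 0.3750 + 0.2500 + 0.2434
  = 0.8684 bits

Right side:
Marginal P(P) (row sums):
  P(P=0) = 1/8 + 0 = 1/8
  P(P=1) = 0 + 1/16 = 1/16
  P(P=2) = 13/16 + 0 = 13/16
H(P) = -[(1/8)·log₂(1/8) + (1/16)·log₂(1/16) + (13/16)·log₂(13/16)]
  = 0.3750 + 0.2500 + 0.2434
  = 0.8684 bits
H(Q|P) = -Σ P(P,Q)·log₂ P(Q|P), where P(Q|P) = P(P,Q) / P(P)
  (cells with P(P,Q) = 0 contribute 0)
  (P=0,Q=0): P(Q|P) = (1/8)/(1/8) = 1;  -(1/8)·log₂(1) = 0.0000
  (P=1,Q=1): P(Q|P) = (1/16)/(1/16) = 1;  -(1/16)·log₂(1) = 0.0000
  (P=2,Q=0): P(Q|P) = (13/16)/(13/16) = 1;  -(13/16)·log₂(1) = 0.0000
H(Q|P) = 0.0000 + 0.0000 + 0.0000
  = 0.0000 bits
H(P) + H(Q|P) = 0.8684 + 0.0000 = 0.8684 bits

Both sides equal 0.8684 bits, so the chain rule holds ✓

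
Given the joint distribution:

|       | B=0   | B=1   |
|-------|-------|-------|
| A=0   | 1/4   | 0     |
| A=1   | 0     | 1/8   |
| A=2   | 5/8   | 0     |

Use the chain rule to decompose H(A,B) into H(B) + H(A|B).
By the chain rule: H(A,B) = H(B) + H(A|B)

Marginal P(B) (column sums):
  P(B=0) = 1/4 + 0 + 5/8 = 7/8
  P(B=1) = 0 + 1/8 + 0 = 1/8
H(B) = -[(7/8)·log₂(7/8) + (1/8)·log₂(1/8)]
  = 0.1686 + 0.3750
  = 0.5436 bits
H(A|B) = -Σ P(A,B)·log₂ P(A|B), where P(A|B) = P(A,B) / P(B)
  (cells with P(A,B) = 0 contribute 0)
  (A=0,B=0): P(A|B) = (1/4)/(7/8) = 2/7;  -(1/4)·log₂(2/7) = 0.4518
  (A=1,B=1): P(A|B) = (1/8)/(1/8) = 1;  -(1/8)·log₂(1) = 0.0000
  (A=2,B=0): P(A|B) = (5/8)/(7/8) = 5/7;  -(5/8)·log₂(5/7) = 0.3034
H(A|B) = 0.4518 + 0.0000 + 0.3034
  = 0.7552 bits

H(A,B) = H(B) + H(A|B) = 0.5436 + 0.7552 = 1.2988 bits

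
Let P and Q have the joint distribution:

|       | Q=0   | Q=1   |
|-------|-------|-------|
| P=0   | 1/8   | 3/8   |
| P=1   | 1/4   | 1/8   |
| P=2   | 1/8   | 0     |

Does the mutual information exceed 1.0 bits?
Marginal P(P) (row sums):
  P(P=0) = 1/8 + 3/8 = 1/2
  P(P=1) = 1/4 + 1/8 = 3/8
  P(P=2) = 1/8 + 0 = 1/8
Marginal P(Q) (column sums):
  P(Q=0) = 1/8 + 1/4 + 1/8 = 1/2
  P(Q=1) = 3/8 + 1/8 + 0 = 1/2

H(P) = -[(1/2)·log₂(1/2) + (3/8)·log₂(3/8) + (1/8)·log₂(1/8)]
  = 0.5000 + 0.5306 + 0.3750
  = 1.4056 bits
H(Q) = -[(1/2)·log₂(1/2) + (1/2)·log₂(1/2)]
  = 0.5000 + 0.5000
  = 1.0000 bits
H(P,Q) = -[(1/8)·log₂(1/8) + (3/8)·log₂(3/8) + (1/4)·log₂(1/4) + (1/8)·log₂(1/8) + (1/8)·log₂(1/8)]
  = 0.3750 + 0.5306 + 0.5000 + 0.3750 + 0.3750
  = 2.1556 bits

I(P;Q) = H(P) + H(Q) - H(P,Q)
  = 1.4056 + 1.0000 - 2.1556
  = 0.2500 bits

No. I(P;Q) = 0.2500 bits, which is ≤ 1.0 bits.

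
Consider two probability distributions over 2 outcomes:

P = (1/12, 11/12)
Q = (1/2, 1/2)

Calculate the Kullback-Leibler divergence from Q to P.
D(P||Q) = Σ P(i) log₂(P(i)/Q(i))
  i=0: (1/12) × log₂((1/12)/(1/2)) = (1/12) × log₂(1/6) = -0.2154
  i=1: (11/12) × log₂((11/12)/(1/2)) = (11/12) × log₂(11/6) = 0.8016
D(P||Q) = -0.2154 + 0.8016
  = 0.5862 bits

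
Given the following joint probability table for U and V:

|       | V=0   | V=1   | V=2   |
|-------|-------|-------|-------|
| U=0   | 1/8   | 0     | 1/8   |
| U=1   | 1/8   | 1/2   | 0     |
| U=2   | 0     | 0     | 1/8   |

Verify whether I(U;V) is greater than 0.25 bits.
Marginal P(U) (row sums):
  P(U=0) = 1/8 + 0 + 1/8 = 1/4
  P(U=1) = 1/8 + 1/2 + 0 = 5/8
  P(U=2) = 0 + 0 + 1/8 = 1/8
Marginal P(V) (column sums):
  P(V=0) = 1/8 + 1/8 + 0 = 1/4
  P(V=1) = 0 + 1/2 + 0 = 1/2
  P(V=2) = 1/8 + 0 + 1/8 = 1/4

H(U) = -[(1/4)·log₂(1/4) + (5/8)·log₂(5/8) + (1/8)·log₂(1/8)]
  = 0.5000 + 0.4238 + 0.3750
  = 1.2988 bits
H(V) = -[(1/4)·log₂(1/4) + (1/2)·log₂(1/2) + (1/4)·log₂(1/4)]
  = 0.5000 + 0.5000 + 0.5000
  = 1.5000 bits
H(U,V) = -[(1/8)·log₂(1/8) + (1/8)·log₂(1/8) + (1/8)·log₂(1/8) + (1/2)·log₂(1/2) + (1/8)·log₂(1/8)]
  = 0.3750 + 0.3750 + 0.3750 + 0.5000 + 0.3750
  = 2.0000 bits

I(U;V) = H(U) + H(V) - H(U,V)
  = 1.2988 + 1.5000 - 2.0000
  = 0.7988 bits

Yes. I(U;V) = 0.7988 bits, which is > 0.25 bits.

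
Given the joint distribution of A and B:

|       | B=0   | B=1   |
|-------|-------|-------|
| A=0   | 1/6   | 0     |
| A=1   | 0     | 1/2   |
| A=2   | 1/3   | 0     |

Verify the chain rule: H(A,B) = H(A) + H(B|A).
Left side:
H(A,B) = -[(1/6)·log₂(1/6) + (1/2)·log₂(1/2) + (1/3)·log₂(1/3)]
  = 0.4308 + 0.5000 + 0.5283
  = 1.4591 bits

Right side:
Marginal P(A) (row sums):
  P(A=0) = 1/6 + 0 = 1/6
  P(A=1) = 0 + 1/2 = 1/2
  P(A=2) = 1/3 + 0 = 1/3
H(A) = -[(1/6)·log₂(1/6) + (1/2)·log₂(1/2) + (1/3)·log₂(1/3)]
  = 0.4308 + 0.5000 + 0.5283
  = 1.4591 bits
H(B|A) = -Σ P(A,B)·log₂ P(B|A), where P(B|A) = P(A,B) / P(A)
  (cells with P(A,B) = 0 contribute 0)
  (A=0,B=0): P(B|A) = (1/6)/(1/6) = 1;  -(1/6)·log₂(1) = 0.0000
  (A=1,B=1): P(B|A) = (1/2)/(1/2) = 1;  -(1/2)·log₂(1) = 0.0000
  (A=2,B=0): P(B|A) = (1/3)/(1/3) = 1;  -(1/3)·log₂(1) = 0.0000
H(B|A) = 0.0000 + 0.0000 + 0.0000
  = 0.0000 bits
H(A) + H(B|A) = 1.4591 + 0.0000 = 1.4591 bits

Both sides equal 1.4591 bits, so the chain rule holds ✓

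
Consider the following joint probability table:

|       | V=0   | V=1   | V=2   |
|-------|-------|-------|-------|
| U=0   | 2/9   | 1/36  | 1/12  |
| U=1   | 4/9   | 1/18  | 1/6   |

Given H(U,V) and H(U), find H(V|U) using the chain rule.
From the chain rule: H(U,V) = H(U) + H(V|U)
Therefore: H(V|U) = H(U,V) - H(U)

H(U,V) = -[(2/9)·log₂(2/9) + (1/36)·log₂(1/36) + (1/12)·log₂(1/12) + (4/9)·log₂(4/9) + (1/18)·log₂(1/18) + (1/6)·log₂(1/6)]
  = 0.4822 + 0.1436 + 0.2987 + 0.5200 + 0.2317 + 0.4308
  = 2.1070 bits
Marginal P(U) (row sums):
  P(U=0) = 2/9 + 1/36 + 1/12 = 1/3
  P(U=1) = 4/9 + 1/18 + 1/6 = 2/3
H(U) = -[(1/3)·log₂(1/3) + (2/3)·log₂(2/3)]
  = 0.5283 + 0.3900
  = 0.9183 bits

H(V|U) = 2.1070 - 0.9183 = 1.1887 bits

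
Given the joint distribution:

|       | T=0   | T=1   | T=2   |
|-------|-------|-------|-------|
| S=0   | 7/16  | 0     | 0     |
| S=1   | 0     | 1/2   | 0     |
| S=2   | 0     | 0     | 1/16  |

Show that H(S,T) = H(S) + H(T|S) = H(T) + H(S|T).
Marginal P(S) (row sums):
  P(S=0) = 7/16 + 0 + 0 = 7/16
  P(S=1) = 0 + 1/2 + 0 = 1/2
  P(S=2) = 0 + 0 + 1/16 = 1/16
Marginal P(T) (column sums):
  P(T=0) = 7/16 + 0 + 0 = 7/16
  P(T=1) = 0 + 1/2 + 0 = 1/2
  P(T=2) = 0 + 0 + 1/16 = 1/16

Decomposition 1: H(S) + H(T|S)
H(S) = -[(7/16)·log₂(7/16) + (1/2)·log₂(1/2) + (1/16)·log₂(1/16)]
  = 0.5218 + 0.5000 + 0.2500
  = 1.2718 bits
H(T|S) = -Σ P(S,T)·log₂ P(T|S), where P(T|S) = P(S,T) / P(S)
  (cells with P(S,T) = 0 contribute 0)
  (S=0,T=0): P(T|S) = (7/16)/(7/16) = 1;  -(7/16)·log₂(1) = 0.0000
  (S=1,T=1): P(T|S) = (1/2)/(1/2) = 1;  -(1/2)·log₂(1) = 0.0000
  (S=2,T=2): P(T|S) = (1/16)/(1/16) = 1;  -(1/16)·log₂(1) = 0.0000
H(T|S) = 0.0000 + 0.0000 + 0.0000
  = 0.0000 bits
H(S) + H(T|S) = 1.2718 + 0.0000 = 1.2718 bits

Decomposition 2: H(T) + H(S|T)
H(T) = -[(7/16)·log₂(7/16) + (1/2)·log₂(1/2) + (1/16)·log₂(1/16)]
  = 0.5218 + 0.5000 + 0.2500
  = 1.2718 bits
H(S|T) = -Σ P(S,T)·log₂ P(S|T), where P(S|T) = P(S,T) / P(T)
  (cells with P(S,T) = 0 contribute 0)
  (S=0,T=0): P(S|T) = (7/16)/(7/16) = 1;  -(7/16)·log₂(1) = 0.0000
  (S=1,T=1): P(S|T) = (1/2)/(1/2) = 1;  -(1/2)·log₂(1) = 0.0000
  (S=2,T=2): P(S|T) = (1/16)/(1/16) = 1;  -(1/16)·log₂(1) = 0.0000
H(S|T) = 0.0000 + 0.0000 + 0.0000
  = 0.0000 bits
H(T) + H(S|T) = 1.2718 + 0.0000 = 1.2718 bits

Direct computation of the joint entropy:
H(S,T) = -[(7/16)·log₂(7/16) + (1/2)·log₂(1/2) + (1/16)·log₂(1/16)]
  = 0.5218 + 0.5000 + 0.2500
  = 1.2718 bits

All three agree: H(S,T) = 1.2718 bits ✓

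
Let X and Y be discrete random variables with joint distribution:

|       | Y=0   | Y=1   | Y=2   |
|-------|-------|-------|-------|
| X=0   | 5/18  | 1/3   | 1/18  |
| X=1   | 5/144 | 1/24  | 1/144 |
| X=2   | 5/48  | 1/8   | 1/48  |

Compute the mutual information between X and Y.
Marginal P(X) (row sums):
  P(X=0) = 5/18 + 1/3 + 1/18 = 2/3
  P(X=1) = 5/144 + 1/24 + 1/144 = 1/12
  P(X=2) = 5/48 + 1/8 + 1/48 = 1/4
Marginal P(Y) (column sums):
  P(Y=0) = 5/18 + 5/144 + 5/48 = 5/12
  P(Y=1) = 1/3 + 1/24 + 1/8 = 1/2
  P(Y=2) = 1/18 + 1/144 + 1/48 = 1/12

H(X) = -[(2/3)·log₂(2/3) + (1/12)·log₂(1/12) + (1/4)·log₂(1/4)]
  = 0.3900 + 0.2987 + 0.5000
  = 1.1887 bits
H(Y) = -[(5/12)·log₂(5/12) + (1/2)·log₂(1/2) + (1/12)·log₂(1/12)]
  = 0.5263 + 0.5000 + 0.2987
  = 1.3250 bits
H(X,Y) = -[(5/18)·log₂(5/18) + (1/3)·log₂(1/3) + (1/18)·log₂(1/18) + (5/144)·log₂(5/144) + (1/24)·log₂(1/24) + (1/144)·log₂(1/144) + (5/48)·log₂(5/48) + (1/8)·log₂(1/8) + (1/48)·log₂(1/48)]
  = 0.5133 + 0.5283 + 0.2317 + 0.1683 + 0.1910 + 0.0498 + 0.3399 + 0.3750 + 0.1164
  = 2.5137 bits

I(X;Y) = H(X) + H(Y) - H(X,Y)
  = 1.1887 + 1.3250 - 2.5137
  = 0.0000 bits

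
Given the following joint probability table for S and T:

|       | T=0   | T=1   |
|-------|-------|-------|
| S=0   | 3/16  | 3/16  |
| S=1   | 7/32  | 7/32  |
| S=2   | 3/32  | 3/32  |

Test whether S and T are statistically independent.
Marginal P(S) (row sums):
  P(S=0) = 3/16 + 3/16 = 3/8
  P(S=1) = 7/32 + 7/32 = 7/16
  P(S=2) = 3/32 + 3/32 = 3/16
Marginal P(T) (column sums):
  P(T=0) = 3/16 + 7/32 + 3/32 = 1/2
  P(T=1) = 3/16 + 7/32 + 3/32 = 1/2

S and T are independent iff P(S=i,T=j) = P(S=i)·P(T=j) for every cell.
  P(S=0)·P(T=0) = 3/8 × 1/2 = 3/16 = P(S=0,T=0) ✓
  P(S=0)·P(T=1) = 3/8 × 1/2 = 3/16 = P(S=0,T=1) ✓
  P(S=1)·P(T=0) = 7/16 × 1/2 = 7/32 = P(S=1,T=0) ✓
  P(S=1)·P(T=1) = 7/16 × 1/2 = 7/32 = P(S=1,T=1) ✓
  P(S=2)·P(T=0) = 3/16 × 1/2 = 3/32 = P(S=2,T=0) ✓
  P(S=2)·P(T=1) = 3/16 × 1/2 = 3/32 = P(S=2,T=1) ✓

Yes, S and T are independent: every cell factors, so I(S;T) = 0 bits.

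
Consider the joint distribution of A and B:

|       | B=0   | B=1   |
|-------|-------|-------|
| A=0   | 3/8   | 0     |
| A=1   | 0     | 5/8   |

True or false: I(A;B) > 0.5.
Marginal P(A) (row sums):
  P(A=0) = 3/8 + 0 = 3/8
  P(A=1) = 0 + 5/8 = 5/8
Marginal P(B) (column sums):
  P(B=0) = 3/8 + 0 = 3/8
  P(B=1) = 0 + 5/8 = 5/8

H(A) = -[(3/8)·log₂(3/8) + (5/8)·log₂(5/8)]
  = 0.5306 + 0.4238
  = 0.9544 bits
H(B) = -[(3/8)·log₂(3/8) + (5/8)·log₂(5/8)]
  = 0.5306 + 0.4238
  = 0.9544 bits
H(A,B) = -[(3/8)·log₂(3/8) + (5/8)·log₂(5/8)]
  = 0.5306 + 0.4238
  = 0.9544 bits

I(A;B) = H(A) + H(B) - H(A,B)
  = 0.9544 + 0.9544 - 0.9544
  = 0.9544 bits

True. I(A;B) = 0.9544 bits, which is > 0.5 bits.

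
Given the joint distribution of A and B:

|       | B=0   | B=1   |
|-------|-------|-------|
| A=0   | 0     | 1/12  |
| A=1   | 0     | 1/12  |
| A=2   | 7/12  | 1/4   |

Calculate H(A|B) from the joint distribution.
Marginal P(B) (column sums):
  P(B=0) = 0 + 0 + 7/12 = 7/12
  P(B=1) = 1/12 + 1/12 + 1/4 = 5/12

H(A|B) = -Σ P(A,B)·log₂ P(A|B), where P(A|B) = P(A,B) / P(B)
  (cells with P(A,B) = 0 contribute 0)
  (A=0,B=1): P(A|B) = (1/12)/(5/12) = 1/5;  -(1/12)·log₂(1/5) = 0.1935
  (A=1,B=1): P(A|B) = (1/12)/(5/12) = 1/5;  -(1/12)·log₂(1/5) = 0.1935
  (A=2,B=0): P(A|B) = (7/12)/(7/12) = 1;  -(7/12)·log₂(1) = 0.0000
  (A=2,B=1): P(A|B) = (1/4)/(5/12) = 3/5;  -(1/4)·log₂(3/5) = 0.1842
H(A|B) = 0.1935 + 0.1935 + 0.0000 + 0.1842
  = 0.5712 bits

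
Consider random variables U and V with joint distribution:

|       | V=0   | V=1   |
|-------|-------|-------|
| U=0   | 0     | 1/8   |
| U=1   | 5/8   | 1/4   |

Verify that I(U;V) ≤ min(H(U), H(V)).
Marginal P(U) (row sums):
  P(U=0) = 0 + 1/8 = 1/8
  P(U=1) = 5/8 + 1/4 = 7/8
Marginal P(V) (column sums):
  P(V=0) = 0 + 5/8 = 5/8
  P(V=1) = 1/8 + 1/4 = 3/8

H(U) = -[(1/8)·log₂(1/8) + (7/8)·log₂(7/8)]
  = 0.3750 + 0.1686
  = 0.5436 bits
H(V) = -[(5/8)·log₂(5/8) + (3/8)·log₂(3/8)]
  = 0.4238 + 0.5306
  = 0.9544 bits
H(U,V) = -[(1/8)·log₂(1/8) + (5/8)·log₂(5/8) + (1/4)·log₂(1/4)]
  = 0.3750 + 0.4238 + 0.5000
  = 1.2988 bits

I(U;V) = H(U) + H(V) - H(U,V)
  = 0.5436 + 0.9544 - 1.2988
  = 0.1992 bits

min(H(U), H(V)) = min(0.5436, 0.9544) = 0.5436 bits
Since 0.1992 ≤ 0.5436, the bound is satisfied ✓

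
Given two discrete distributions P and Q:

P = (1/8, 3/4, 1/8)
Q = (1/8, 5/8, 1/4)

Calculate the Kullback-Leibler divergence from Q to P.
D(P||Q) = Σ P(i) log₂(P(i)/Q(i))
  i=0: (1/8) × log₂((1/8)/(1/8)) = (1/8) × log₂(1) = 0.0000
  i=1: (3/4) × log₂((3/4)/(5/8)) = (3/4) × log₂(6/5) = 0.1973
  i=2: (1/8) × log₂((1/8)/(1/4)) = (1/8) × log₂(1/2) = -0.1250
D(P||Q) = 0.0000 + 0.1973 - 0.1250
  = 0.0723 bits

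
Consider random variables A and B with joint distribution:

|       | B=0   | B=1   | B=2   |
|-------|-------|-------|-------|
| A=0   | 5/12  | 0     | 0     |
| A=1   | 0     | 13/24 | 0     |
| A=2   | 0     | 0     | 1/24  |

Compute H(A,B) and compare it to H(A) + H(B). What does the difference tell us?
Marginal P(A) (row sums):
  P(A=0) = 5/12 + 0 + 0 = 5/12
  P(A=1) = 0 + 13/24 + 0 = 13/24
  P(A=2) = 0 + 0 + 1/24 = 1/24
Marginal P(B) (column sums):
  P(B=0) = 5/12 + 0 + 0 = 5/12
  P(B=1) = 0 + 13/24 + 0 = 13/24
  P(B=2) = 0 + 0 + 1/24 = 1/24

H(A,B) = -[(5/12)·log₂(5/12) + (13/24)·log₂(13/24) + (1/24)·log₂(1/24)]
  = 0.5263 + 0.4791 + 0.1910
  = 1.1964 bits
H(A) = -[(5/12)·log₂(5/12) + (13/24)·log₂(13/24) + (1/24)·log₂(1/24)]
  = 0.5263 + 0.4791 + 0.1910
  = 1.1964 bits
H(B) = -[(5/12)·log₂(5/12) + (13/24)·log₂(13/24) + (1/24)·log₂(1/24)]
  = 0.5263 + 0.4791 + 0.1910
  = 1.1964 bits

H(A) + H(B) = 1.1964 + 1.1964 = 2.3928 bits
Difference: H(A) + H(B) - H(A,B) = 2.3928 - 1.1964 = 1.1964 bits = I(A;B)

The difference is the mutual information; it is positive here, so A and B are dependent (knowing one reduces uncertainty about the other by 1.1964 bits).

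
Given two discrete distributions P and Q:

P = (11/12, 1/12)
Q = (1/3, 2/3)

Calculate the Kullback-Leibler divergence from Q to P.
D(P||Q) = Σ P(i) log₂(P(i)/Q(i))
  i=0: (11/12) × log₂((11/12)/(1/3)) = (11/12) × log₂(11/4) = 1.3378
  i=1: (1/12) × log₂((1/12)/(2/3)) = (1/12) × log₂(1/8) = -0.2500
D(P||Q) = 1.3378 - 0.2500
  = 1.0878 bits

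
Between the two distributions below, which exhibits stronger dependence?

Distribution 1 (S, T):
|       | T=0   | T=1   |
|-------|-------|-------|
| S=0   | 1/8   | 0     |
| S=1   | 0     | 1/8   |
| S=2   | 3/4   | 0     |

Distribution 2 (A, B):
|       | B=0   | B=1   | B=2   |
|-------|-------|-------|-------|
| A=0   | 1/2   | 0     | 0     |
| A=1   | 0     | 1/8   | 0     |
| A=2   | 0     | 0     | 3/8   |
Distribution 1 (S, T):
Marginal P(S) (row sums):
  P(S=0) = 1/8 + 0 = 1/8
  P(S=1) = 0 + 1/8 = 1/8
  P(S=2) = 3/4 + 0 = 3/4
Marginal P(T) (column sums):
  P(T=0) = 1/8 + 0 + 3/4 = 7/8
  P(T=1) = 0 + 1/8 + 0 = 1/8

H(S) = -[(1/8)·log₂(1/8) + (1/8)·log₂(1/8) + (3/4)·log₂(3/4)]
  = 0.3750 + 0.3750 + 0.3113
  = 1.0613 bits
H(T) = -[(7/8)·log₂(7/8) + (1/8)·log₂(1/8)]
  = 0.1686 + 0.3750
  = 0.5436 bits
H(S,T) = -[(1/8)·log₂(1/8) + (1/8)·log₂(1/8) + (3/4)·log₂(3/4)]
  = 0.3750 + 0.3750 + 0.3113
  = 1.0613 bits

I(S;T) = H(S) + H(T) - H(S,T)
  = 1.0613 + 0.5436 - 1.0613
  = 0.5436 bits

Distribution 2 (A, B):
Marginal P(A) (row sums):
  P(A=0) = 1/2 + 0 + 0 = 1/2
  P(A=1) = 0 + 1/8 + 0 = 1/8
  P(A=2) = 0 + 0 + 3/8 = 3/8
Marginal P(B) (column sums):
  P(B=0) = 1/2 + 0 + 0 = 1/2
  P(B=1) = 0 + 1/8 + 0 = 1/8
  P(B=2) = 0 + 0 + 3/8 = 3/8

H(A) = -[(1/2)·log₂(1/2) + (1/8)·log₂(1/8) + (3/8)·log₂(3/8)]
  = 0.5000 + 0.3750 + 0.5306
  = 1.4056 bits
H(B) = -[(1/2)·log₂(1/2) + (1/8)·log₂(1/8) + (3/8)·log₂(3/8)]
  = 0.5000 + 0.3750 + 0.5306
  = 1.4056 bits
H(A,B) = -[(1/2)·log₂(1/2) + (1/8)·log₂(1/8) + (3/8)·log₂(3/8)]
  = 0.5000 + 0.3750 + 0.5306
  = 1.4056 bits

I(A;B) = H(A) + H(B) - H(A,B)
  = 1.4056 + 1.4056 - 1.4056
  = 1.4056 bits

I(A;B) = 1.4056 bits > I(S;T) = 0.5436 bits, so (A, B) has the higher mutual information (stronger dependence).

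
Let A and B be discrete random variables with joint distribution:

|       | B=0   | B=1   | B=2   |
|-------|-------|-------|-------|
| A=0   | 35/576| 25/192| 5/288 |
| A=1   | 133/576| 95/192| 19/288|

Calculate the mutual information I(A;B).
Marginal P(A) (row sums):
  P(A=0) = 35/576 + 25/192 + 5/288 = 5/24
  P(A=1) = 133/576 + 95/192 + 19/288 = 19/24
Marginal P(B) (column sums):
  P(B=0) = 35/576 + 133/576 = 7/24
  P(B=1) = 25/192 + 95/192 = 5/8
  P(B=2) = 5/288 + 19/288 = 1/12

H(A) = -[(5/24)·log₂(5/24) + (19/24)·log₂(19/24)]
  = 0.4715 + 0.2668
  = 0.7383 bits
H(B) = -[(7/24)·log₂(7/24) + (5/8)·log₂(5/8) + (1/12)·log₂(1/12)]
  = 0.5185 + 0.4238 + 0.2987
  = 1.2410 bits
H(A,B) = -[(35/576)·log₂(35/576) + (25/192)·log₂(25/192) + (5/288)·log₂(5/288) + (133/576)·log₂(133/576) + (95/192)·log₂(95/192) + (19/288)·log₂(19/288)]
  = 0.2455 + 0.3830 + 0.1015 + 0.4883 + 0.5023 + 0.2587
  = 1.9793 bits

I(A;B) = H(A) + H(B) - H(A,B)
  = 0.7383 + 1.2410 - 1.9793
  = 0.0000 bits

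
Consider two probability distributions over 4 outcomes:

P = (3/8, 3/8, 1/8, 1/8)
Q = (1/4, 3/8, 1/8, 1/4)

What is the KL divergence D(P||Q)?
D(P||Q) = Σ P(i) log₂(P(i)/Q(i))
  i=0: (3/8) × log₂((3/8)/(1/4)) = (3/8) × log₂(3/2) = 0.2194
  i=1: (3/8) × log₂((3/8)/(3/8)) = (3/8) × log₂(1) = 0.0000
  i=2: (1/8) × log₂((1/8)/(1/8)) = (1/8) × log₂(1) = 0.0000
  i=3: (1/8) × log₂((1/8)/(1/4)) = (1/8) × log₂(1/2) = -0.1250
D(P||Q) = 0.2194 + 0.0000 + 0.0000 - 0.1250
  = 0.0944 bits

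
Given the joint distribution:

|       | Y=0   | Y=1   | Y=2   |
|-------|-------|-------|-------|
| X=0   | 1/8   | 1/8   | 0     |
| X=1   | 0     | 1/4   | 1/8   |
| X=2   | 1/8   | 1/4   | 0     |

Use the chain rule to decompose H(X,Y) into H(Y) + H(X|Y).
By the chain rule: H(X,Y) = H(Y) + H(X|Y)

Marginal P(Y) (column sums):
  P(Y=0) = 1/8 + 0 + 1/8 = 1/4
  P(Y=1) = 1/8 + 1/4 + 1/4 = 5/8
  P(Y=2) = 0 + 1/8 + 0 = 1/8
H(Y) = -[(1/4)·log₂(1/4) + (5/8)·log₂(5/8) + (1/8)·log₂(1/8)]
  = 0.5000 + 0.4238 + 0.3750
  = 1.2988 bits
H(X|Y) = -Σ P(X,Y)·log₂ P(X|Y), where P(X|Y) = P(X,Y) / P(Y)
  (cells with P(X,Y) = 0 contribute 0)
  (X=0,Y=0): P(X|Y) = (1/8)/(1/4) = 1/2;  -(1/8)·log₂(1/2) = 0.1250
  (X=0,Y=1): P(X|Y) = (1/8)/(5/8) = 1/5;  -(1/8)·log₂(1/5) = 0.2902
  (X=1,Y=1): P(X|Y) = (1/4)/(5/8) = 2/5;  -(1/4)·log₂(2/5) = 0.3305
  (X=1,Y=2): P(X|Y) = (1/8)/(1/8) = 1;  -(1/8)·log₂(1) = 0.0000
  (X=2,Y=0): P(X|Y) = (1/8)/(1/4) = 1/2;  -(1/8)·log₂(1/2) = 0.1250
  (X=2,Y=1): P(X|Y) = (1/4)/(5/8) = 2/5;  -(1/4)·log₂(2/5) = 0.3305
H(X|Y) = 0.1250 + 0.2902 + 0.3305 + 0.0000 + 0.1250 + 0.3305
  = 1.2012 bits

H(X,Y) = H(Y) + H(X|Y) = 1.2988 + 1.2012 = 2.5000 bits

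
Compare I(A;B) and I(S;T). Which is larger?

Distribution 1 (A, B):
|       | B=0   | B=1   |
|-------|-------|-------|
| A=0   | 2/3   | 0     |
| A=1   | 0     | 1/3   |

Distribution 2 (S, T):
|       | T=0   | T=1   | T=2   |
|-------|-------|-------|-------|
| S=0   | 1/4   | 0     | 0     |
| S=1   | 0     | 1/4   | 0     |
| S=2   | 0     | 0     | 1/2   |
Distribution 1 (A, B):
Marginal P(A) (row sums):
  P(A=0) = 2/3 + 0 = 2/3
  P(A=1) = 0 + 1/3 = 1/3
Marginal P(B) (column sums):
  P(B=0) = 2/3 + 0 = 2/3
  P(B=1) = 0 + 1/3 = 1/3

H(A) = -[(2/3)·log₂(2/3) + (1/3)·log₂(1/3)]
  = 0.3900 + 0.5283
  = 0.9183 bits
H(B) = -[(2/3)·log₂(2/3) + (1/3)·log₂(1/3)]
  = 0.3900 + 0.5283
  = 0.9183 bits
H(A,B) = -[(2/3)·log₂(2/3) + (1/3)·log₂(1/3)]
  = 0.3900 + 0.5283
  = 0.9183 bits

I(A;B) = H(A) + H(B) - H(A,B)
  = 0.9183 + 0.9183 - 0.9183
  = 0.9183 bits

Distribution 2 (S, T):
Marginal P(S) (row sums):
  P(S=0) = 1/4 + 0 + 0 = 1/4
  P(S=1) = 0 + 1/4 + 0 = 1/4
  P(S=2) = 0 + 0 + 1/2 = 1/2
Marginal P(T) (column sums):
  P(T=0) = 1/4 + 0 + 0 = 1/4
  P(T=1) = 0 + 1/4 + 0 = 1/4
  P(T=2) = 0 + 0 + 1/2 = 1/2

H(S) = -[(1/4)·log₂(1/4) + (1/4)·log₂(1/4) + (1/2)·log₂(1/2)]
  = 0.5000 + 0.5000 + 0.5000
  = 1.5000 bits
H(T) = -[(1/4)·log₂(1/4) + (1/4)·log₂(1/4) + (1/2)·log₂(1/2)]
  = 0.5000 + 0.5000 + 0.5000
  = 1.5000 bits
H(S,T) = -[(1/4)·log₂(1/4) + (1/4)·log₂(1/4) + (1/2)·log₂(1/2)]
  = 0.5000 + 0.5000 + 0.5000
  = 1.5000 bits

I(S;T) = H(S) + H(T) - H(S,T)
  = 1.5000 + 1.5000 - 1.5000
  = 1.5000 bits

I(S;T) = 1.5000 bits > I(A;B) = 0.9183 bits, so (S, T) has the higher mutual information (stronger dependence).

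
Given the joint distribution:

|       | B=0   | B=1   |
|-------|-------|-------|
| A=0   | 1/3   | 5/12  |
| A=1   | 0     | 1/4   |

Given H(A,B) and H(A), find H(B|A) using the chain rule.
From the chain rule: H(A,B) = H(A) + H(B|A)
Therefore: H(B|A) = H(A,B) - H(A)

H(A,B) = -[(1/3)·log₂(1/3) + (5/12)·log₂(5/12) + (1/4)·log₂(1/4)]
  = 0.5283 + 0.5263 + 0.5000
  = 1.5546 bits
Marginal P(A) (row sums):
  P(A=0) = 1/3 + 5/12 = 3/4
  P(A=1) = 0 + 1/4 = 1/4
H(A) = -[(3/4)·log₂(3/4) + (1/4)·log₂(1/4)]
  = 0.3113 + 0.5000
  = 0.8113 bits

H(B|A) = 1.5546 - 0.8113 = 0.7433 bits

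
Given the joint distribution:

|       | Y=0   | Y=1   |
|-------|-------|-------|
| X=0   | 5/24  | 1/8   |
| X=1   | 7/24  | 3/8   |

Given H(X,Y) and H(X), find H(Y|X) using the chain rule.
From the chain rule: H(X,Y) = H(X) + H(Y|X)
Therefore: H(Y|X) = H(X,Y) - H(X)

H(X,Y) = -[(5/24)·log₂(5/24) + (1/8)·log₂(1/8) + (7/24)·log₂(7/24) + (3/8)·log₂(3/8)]
  = 0.4715 + 0.3750 + 0.5185 + 0.5306
  = 1.8956 bits
Marginal P(X) (row sums):
  P(X=0) = 5/24 + 1/8 = 1/3
  P(X=1) = 7/24 + 3/8 = 2/3
H(X) = -[(1/3)·log₂(1/3) + (2/3)·log₂(2/3)]
  = 0.5283 + 0.3900
  = 0.9183 bits

H(Y|X) = 1.8956 - 0.9183 = 0.9773 bits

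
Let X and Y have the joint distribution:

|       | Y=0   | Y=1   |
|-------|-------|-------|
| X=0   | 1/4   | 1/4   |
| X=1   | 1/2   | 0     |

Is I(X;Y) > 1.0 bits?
Marginal P(X) (row sums):
  P(X=0) = 1/4 + 1/4 = 1/2
  P(X=1) = 1/2 + 0 = 1/2
Marginal P(Y) (column sums):
  P(Y=0) = 1/4 + 1/2 = 3/4
  P(Y=1) = 1/4 + 0 = 1/4

H(X) = -[(1/2)·log₂(1/2) + (1/2)·log₂(1/2)]
  = 0.5000 + 0.5000
  = 1.0000 bits
H(Y) = -[(3/4)·log₂(3/4) + (1/4)·log₂(1/4)]
  = 0.3113 + 0.5000
  = 0.8113 bits
H(X,Y) = -[(1/4)·log₂(1/4) + (1/4)·log₂(1/4) + (1/2)·log₂(1/2)]
  = 0.5000 + 0.5000 + 0.5000
  = 1.5000 bits

I(X;Y) = H(X) + H(Y) - H(X,Y)
  = 1.0000 + 0.8113 - 1.5000
  = 0.3113 bits

No. I(X;Y) = 0.3113 bits, which is ≤ 1.0 bits.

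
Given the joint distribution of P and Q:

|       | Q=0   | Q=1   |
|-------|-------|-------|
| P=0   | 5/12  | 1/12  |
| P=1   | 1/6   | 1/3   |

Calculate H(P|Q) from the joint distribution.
Marginal P(Q) (column sums):
  P(Q=0) = 5/12 + 1/6 = 7/12
  P(Q=1) = 1/12 + 1/3 = 5/12

H(P|Q) = -Σ P(P,Q)·log₂ P(P|Q), where P(P|Q) = P(P,Q) / P(Q)
  (P=0,Q=0): P(P|Q) = (5/12)/(7/12) = 5/7;  -(5/12)·log₂(5/7) = 0.2023
  (P=0,Q=1): P(P|Q) = (1/12)/(5/12) = 1/5;  -(1/12)·log₂(1/5) = 0.1935
  (P=1,Q=0): P(P|Q) = (1/6)/(7/12) = 2/7;  -(1/6)·log₂(2/7) = 0.3012
  (P=1,Q=1): P(P|Q) = (1/3)/(5/12) = 4/5;  -(1/3)·log₂(4/5) = 0.1073
H(P|Q) = 0.2023 + 0.1935 + 0.3012 + 0.1073
  = 0.8043 bits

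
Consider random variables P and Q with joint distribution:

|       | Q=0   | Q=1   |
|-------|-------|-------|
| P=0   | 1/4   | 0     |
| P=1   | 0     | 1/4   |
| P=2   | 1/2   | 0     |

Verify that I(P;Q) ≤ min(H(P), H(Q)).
Marginal P(P) (row sums):
  P(P=0) = 1/4 + 0 = 1/4
  P(P=1) = 0 + 1/4 = 1/4
  P(P=2) = 1/2 + 0 = 1/2
Marginal P(Q) (column sums):
  P(Q=0) = 1/4 + 0 + 1/2 = 3/4
  P(Q=1) = 0 + 1/4 + 0 = 1/4

H(P) = -[(1/4)·log₂(1/4) + (1/4)·log₂(1/4) + (1/2)·log₂(1/2)]
  = 0.5000 + 0.5000 + 0.5000
  = 1.5000 bits
H(Q) = -[(3/4)·log₂(3/4) + (1/4)·log₂(1/4)]
  = 0.3113 + 0.5000
  = 0.8113 bits
H(P,Q) = -[(1/4)·log₂(1/4) + (1/4)·log₂(1/4) + (1/2)·log₂(1/2)]
  = 0.5000 + 0.5000 + 0.5000
  = 1.5000 bits

I(P;Q) = H(P) + H(Q) - H(P,Q)
  = 1.5000 + 0.8113 - 1.5000
  = 0.8113 bits

min(H(P), H(Q)) = min(1.5000, 0.8113) = 0.8113 bits
Since 0.8113 ≤ 0.8113, the bound is satisfied ✓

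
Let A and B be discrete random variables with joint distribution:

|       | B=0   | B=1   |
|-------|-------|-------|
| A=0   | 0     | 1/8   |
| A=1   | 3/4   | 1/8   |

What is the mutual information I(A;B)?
Marginal P(A) (row sums):
  P(A=0) = 0 + 1/8 = 1/8
  P(A=1) = 3/4 + 1/8 = 7/8
Marginal P(B) (column sums):
  P(B=0) = 0 + 3/4 = 3/4
  P(B=1) = 1/8 + 1/8 = 1/4

H(A) = -[(1/8)·log₂(1/8) + (7/8)·log₂(7/8)]
  = 0.3750 + 0.1686
  = 0.5436 bits
H(B) = -[(3/4)·log₂(3/4) + (1/4)·log₂(1/4)]
  = 0.3113 + 0.5000
  = 0.8113 bits
H(A,B) = -[(1/8)·log₂(1/8) + (3/4)·log₂(3/4) + (1/8)·log₂(1/8)]
  = 0.3750 + 0.3113 + 0.3750
  = 1.0613 bits

I(A;B) = H(A) + H(B) - H(A,B)
  = 0.5436 + 0.8113 - 1.0613
  = 0.2936 bits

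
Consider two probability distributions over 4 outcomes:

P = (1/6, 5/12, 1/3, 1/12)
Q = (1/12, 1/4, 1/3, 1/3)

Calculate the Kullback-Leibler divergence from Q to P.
D(P||Q) = Σ P(i) log₂(P(i)/Q(i))
  i=0: (1/6) × log₂((1/6)/(1/12)) = (1/6) × log₂(2) = 0.1667
  i=1: (5/12) × log₂((5/12)/(1/4)) = (5/12) × log₂(5/3) = 0.3071
  i=2: (1/3) × log₂((1/3)/(1/3)) = (1/3) × log₂(1) = 0.0000
  i=3: (1/12) × log₂((1/12)/(1/3)) = (1/12) × log₂(1/4) = -0.1667
D(P||Q) = 0.1667 + 0.3071 + 0.0000 - 0.1667
  = 0.3071 bits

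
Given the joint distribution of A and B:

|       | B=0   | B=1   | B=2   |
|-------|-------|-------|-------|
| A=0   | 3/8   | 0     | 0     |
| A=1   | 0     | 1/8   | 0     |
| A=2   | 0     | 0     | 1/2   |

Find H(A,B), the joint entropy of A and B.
H(A,B) = -Σ P(A,B) log₂ P(A,B), summed over the non-zero cells:
H(A,B) = -[(3/8)·log₂(3/8) + (1/8)·log₂(1/8) + (1/2)·log₂(1/2)]
  = 0.5306 + 0.3750 + 0.5000
  = 1.4056 bits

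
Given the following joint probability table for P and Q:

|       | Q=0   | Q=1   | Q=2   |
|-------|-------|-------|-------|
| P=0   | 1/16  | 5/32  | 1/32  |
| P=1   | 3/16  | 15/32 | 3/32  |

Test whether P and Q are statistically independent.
Marginal P(P) (row sums):
  P(P=0) = 1/16 + 5/32 + 1/32 = 1/4
  P(P=1) = 3/16 + 15/32 + 3/32 = 3/4
Marginal P(Q) (column sums):
  P(Q=0) = 1/16 + 3/16 = 1/4
  P(Q=1) = 5/32 + 15/32 = 5/8
  P(Q=2) = 1/32 + 3/32 = 1/8

P and Q are independent iff P(P=i,Q=j) = P(P=i)·P(Q=j) for every cell.
  P(P=0)·P(Q=0) = 1/4 × 1/4 = 1/16 = P(P=0,Q=0) ✓
  P(P=0)·P(Q=1) = 1/4 × 5/8 = 5/32 = P(P=0,Q=1) ✓
  P(P=0)·P(Q=2) = 1/4 × 1/8 = 1/32 = P(P=0,Q=2) ✓
  P(P=1)·P(Q=0) = 3/4 × 1/4 = 3/16 = P(P=1,Q=0) ✓
  P(P=1)·P(Q=1) = 3/4 × 5/8 = 15/32 = P(P=1,Q=1) ✓
  P(P=1)·P(Q=2) = 3/4 × 1/8 = 3/32 = P(P=1,Q=2) ✓

Yes, P and Q are independent: every cell factors, so I(P;Q) = 0 bits.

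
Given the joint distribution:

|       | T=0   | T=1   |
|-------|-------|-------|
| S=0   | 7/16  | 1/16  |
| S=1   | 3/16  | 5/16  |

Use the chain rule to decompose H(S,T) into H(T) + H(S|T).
By the chain rule: H(S,T) = H(T) + H(S|T)

Marginal P(T) (column sums):
  P(T=0) = 7/16 + 3/16 = 5/8
  P(T=1) = 1/16 + 5/16 = 3/8
H(T) = -[(5/8)·log₂(5/8) + (3/8)·log₂(3/8)]
  = 0.4238 + 0.5306
  = 0.9544 bits
H(S|T) = -Σ P(S,T)·log₂ P(S|T), where P(S|T) = P(S,T) / P(T)
  (S=0,T=0): P(S|T) = (7/16)/(5/8) = 7/10;  -(7/16)·log₂(7/10) = 0.2251
  (S=0,T=1): P(S|T) = (1/16)/(3/8) = 1/6;  -(1/16)·log₂(1/6) = 0.1616
  (S=1,T=0): P(S|T) = (3/16)/(5/8) = 3/10;  -(3/16)·log₂(3/10) = 0.3257
  (S=1,T=1): P(S|T) = (5/16)/(3/8) = 5/6;  -(5/16)·log₂(5/6) = 0.0822
H(S|T) = 0.2251 + 0.1616 + 0.3257 + 0.0822
  = 0.7946 bits

H(S,T) = H(T) + H(S|T) = 0.9544 + 0.7946 = 1.7490 bits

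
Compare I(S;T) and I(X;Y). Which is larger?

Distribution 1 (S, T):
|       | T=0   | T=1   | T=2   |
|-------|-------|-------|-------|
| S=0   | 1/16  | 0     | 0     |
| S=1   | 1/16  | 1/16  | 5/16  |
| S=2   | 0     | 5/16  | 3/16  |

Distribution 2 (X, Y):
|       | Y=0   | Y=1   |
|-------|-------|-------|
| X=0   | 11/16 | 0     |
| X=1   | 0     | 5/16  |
Distribution 1 (S, T):
Marginal P(S) (row sums):
  P(S=0) = 1/16 + 0 + 0 = 1/16
  P(S=1) = 1/16 + 1/16 + 5/16 = 7/16
  P(S=2) = 0 + 5/16 + 3/16 = 1/2
Marginal P(T) (column sums):
  P(T=0) = 1/16 + 1/16 + 0 = 1/8
  P(T=1) = 0 + 1/16 + 5/16 = 3/8
  P(T=2) = 0 + 5/16 + 3/16 = 1/2

H(S) = -[(1/16)·log₂(1/16) + (7/16)·log₂(7/16) + (1/2)·log₂(1/2)]
  = 0.2500 + 0.5218 + 0.5000
  = 1.2718 bits
H(T) = -[(1/8)·log₂(1/8) + (3/8)·log₂(3/8) + (1/2)·log₂(1/2)]
  = 0.3750 + 0.5306 + 0.5000
  = 1.4056 bits
H(S,T) = -[(1/16)·log₂(1/16) + (1/16)·log₂(1/16) + (1/16)·log₂(1/16) + (5/16)·log₂(5/16) + (5/16)·log₂(5/16) + (3/16)·log₂(3/16)]
  = 0.2500 + 0.2500 + 0.2500 + 0.5244 + 0.5244 + 0.4528
  = 2.2516 bits

I(S;T) = H(S) + H(T) - H(S,T)
  = 1.2718 + 1.4056 - 2.2516
  = 0.4258 bits

Distribution 2 (X, Y):
Marginal P(X) (row sums):
  P(X=0) = 11/16 + 0 = 11/16
  P(X=1) = 0 + 5/16 = 5/16
Marginal P(Y) (column sums):
  P(Y=0) = 11/16 + 0 = 11/16
  P(Y=1) = 0 + 5/16 = 5/16

H(X) = -[(11/16)·log₂(11/16) + (5/16)·log₂(5/16)]
  = 0.3716 + 0.5244
  = 0.8960 bits
H(Y) = -[(11/16)·log₂(11/16) + (5/16)·log₂(5/16)]
  = 0.3716 + 0.5244
  = 0.8960 bits
H(X,Y) = -[(11/16)·log₂(11/16) + (5/16)·log₂(5/16)]
  = 0.3716 + 0.5244
  = 0.8960 bits

I(X;Y) = H(X) + H(Y) - H(X,Y)
  = 0.8960 + 0.8960 - 0.8960
  = 0.8960 bits

I(X;Y) = 0.8960 bits > I(S;T) = 0.4258 bits, so (X, Y) has the higher mutual information (stronger dependence).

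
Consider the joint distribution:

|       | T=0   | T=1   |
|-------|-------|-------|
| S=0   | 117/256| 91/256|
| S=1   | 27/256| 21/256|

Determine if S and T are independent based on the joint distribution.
Marginal P(S) (row sums):
  P(S=0) = 117/256 + 91/256 = 13/16
  P(S=1) = 27/256 + 21/256 = 3/16
Marginal P(T) (column sums):
  P(T=0) = 117/256 + 27/256 = 9/16
  P(T=1) = 91/256 + 21/256 = 7/16

S and T are independent iff P(S=i,T=j) = P(S=i)·P(T=j) for every cell.
  P(S=0)·P(T=0) = 13/16 × 9/16 = 117/256 = P(S=0,T=0) ✓
  P(S=0)·P(T=1) = 13/16 × 7/16 = 91/256 = P(S=0,T=1) ✓
  P(S=1)·P(T=0) = 3/16 × 9/16 = 27/256 = P(S=1,T=0) ✓
  P(S=1)·P(T=1) = 3/16 × 7/16 = 21/256 = P(S=1,T=1) ✓

Yes, S and T are independent: every cell factors, so I(S;T) = 0 bits.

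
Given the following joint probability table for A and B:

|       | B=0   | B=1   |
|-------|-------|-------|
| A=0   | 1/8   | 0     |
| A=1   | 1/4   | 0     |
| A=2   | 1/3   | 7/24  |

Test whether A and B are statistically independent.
Marginal P(A) (row sums):
  P(A=0) = 1/8 + 0 = 1/8
  P(A=1) = 1/4 + 0 = 1/4
  P(A=2) = 1/3 + 7/24 = 5/8
Marginal P(B) (column sums):
  P(B=0) = 1/8 + 1/4 + 1/3 = 17/24
  P(B=1) = 0 + 0 + 7/24 = 7/24

A and B are independent iff P(A=i,B=j) = P(A=i)·P(B=j) for every cell.
  P(A=0)·P(B=0) = 1/8 × 17/24 = 17/192, but P(A=0,B=0) = 1/8 ✗

No, A and B are not independent. Quantitatively, I(A;B) > 0:

H(A) = -[(1/8)·log₂(1/8) + (1/4)·log₂(1/4) + (5/8)·log₂(5/8)]
  = 0.3750 + 0.5000 + 0.4238
  = 1.2988 bits
H(B) = -[(17/24)·log₂(17/24) + (7/24)·log₂(7/24)]
  = 0.3524 + 0.5185
  = 0.8709 bits
H(A,B) = -[(1/8)·log₂(1/8) + (1/4)·log₂(1/4) + (1/3)·log₂(1/3) + (7/24)·log₂(7/24)]
  = 0.3750 + 0.5000 + 0.5283 + 0.5185
  = 1.9218 bits
I(A;B) = H(A) + H(B) - H(A,B) = 1.2988 + 0.8709 - 1.9218 = 0.2479 bits > 0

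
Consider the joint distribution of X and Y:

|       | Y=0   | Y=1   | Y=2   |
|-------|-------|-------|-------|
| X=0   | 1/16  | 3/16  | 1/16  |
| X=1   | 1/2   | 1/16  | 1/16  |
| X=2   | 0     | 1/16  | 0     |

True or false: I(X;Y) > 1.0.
Marginal P(X) (row sums):
  P(X=0) = 1/16 + 3/16 + 1/16 = 5/16
  P(X=1) = 1/2 + 1/16 + 1/16 = 5/8
  P(X=2) = 0 + 1/16 + 0 = 1/16
Marginal P(Y) (column sums):
  P(Y=0) = 1/16 + 1/2 + 0 = 9/16
  P(Y=1) = 3/16 + 1/16 + 1/16 = 5/16
  P(Y=2) = 1/16 + 1/16 + 0 = 1/8

H(X) = -[(5/16)·log₂(5/16) + (5/8)·log₂(5/8) + (1/16)·log₂(1/16)]
  = 0.5244 + 0.4238 + 0.2500
  = 1.1982 bits
H(Y) = -[(9/16)·log₂(9/16) + (5/16)·log₂(5/16) + (1/8)·log₂(1/8)]
  = 0.4669 + 0.5244 + 0.3750
  = 1.3663 bits
H(X,Y) = -[(1/16)·log₂(1/16) + (3/16)·log₂(3/16) + (1/16)·log₂(1/16) + (1/2)·log₂(1/2) + (1/16)·log₂(1/16) + (1/16)·log₂(1/16) + (1/16)·log₂(1/16)]
  = 0.2500 + 0.4528 + 0.2500 + 0.5000 + 0.2500 + 0.2500 + 0.2500
  = 2.2028 bits

I(X;Y) = H(X) + H(Y) - H(X,Y)
  = 1.1982 + 1.3663 - 2.2028
  = 0.3617 bits

False. I(X;Y) = 0.3617 bits, which is ≤ 1.0 bits.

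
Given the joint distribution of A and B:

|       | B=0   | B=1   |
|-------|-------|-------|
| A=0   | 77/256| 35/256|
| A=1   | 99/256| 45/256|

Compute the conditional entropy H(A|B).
Marginal P(B) (column sums):
  P(B=0) = 77/256 + 99/256 = 11/16
  P(B=1) = 35/256 + 45/256 = 5/16

H(A|B) = -Σ P(A,B)·log₂ P(A|B), where P(A|B) = P(A,B) / P(B)
  (A=0,B=0): P(A|B) = (77/256)/(11/16) = 7/16;  -(77/256)·log₂(7/16) = 0.3587
  (A=0,B=1): P(A|B) = (35/256)/(5/16) = 7/16;  -(35/256)·log₂(7/16) = 0.1631
  (A=1,B=0): P(A|B) = (99/256)/(11/16) = 9/16;  -(99/256)·log₂(9/16) = 0.3210
  (A=1,B=1): P(A|B) = (45/256)/(5/16) = 9/16;  -(45/256)·log₂(9/16) = 0.1459
H(A|B) = 0.3587 + 0.1631 + 0.3210 + 0.1459
  = 0.9887 bits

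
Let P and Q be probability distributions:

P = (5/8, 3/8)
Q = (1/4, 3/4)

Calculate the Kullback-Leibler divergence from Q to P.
D(P||Q) = Σ P(i) log₂(P(i)/Q(i))
  i=0: (5/8) × log₂((5/8)/(1/4)) = (5/8) × log₂(5/2) = 0.8262
  i=1: (3/8) × log₂((3/8)/(3/4)) = (3/8) × log₂(1/2) = -0.3750
D(P||Q) = 0.8262 - 0.3750
  = 0.4512 bits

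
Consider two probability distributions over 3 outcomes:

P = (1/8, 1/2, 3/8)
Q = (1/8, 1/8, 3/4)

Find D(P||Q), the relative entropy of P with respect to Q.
D(P||Q) = Σ P(i) log₂(P(i)/Q(i))
  i=0: (1/8) × log₂((1/8)/(1/8)) = (1/8) × log₂(1) = 0.0000
  i=1: (1/2) × log₂((1/2)/(1/8)) = (1/2) × log₂(4) = 1.0000
  i=2: (3/8) × log₂((3/8)/(3/4)) = (3/8) × log₂(1/2) = -0.3750
D(P||Q) = 0.0000 + 1.0000 - 0.3750
  = 0.6250 bits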